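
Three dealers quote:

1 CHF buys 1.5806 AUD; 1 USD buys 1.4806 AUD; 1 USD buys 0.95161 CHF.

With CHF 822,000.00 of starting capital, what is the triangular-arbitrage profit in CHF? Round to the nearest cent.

Profit: CHF 13,054.94

Profitable loop is CHF → AUD → USD → CHF:
CHF 822,000.00 × 1.5806 = AUD 1,299,253.20
AUD 1,299,253.20 ÷ 1.4806 = USD 877,518.03
USD 877,518.03 × 0.95161 = CHF 835,054.94
Profit = CHF 835,054.94 − CHF 822,000.00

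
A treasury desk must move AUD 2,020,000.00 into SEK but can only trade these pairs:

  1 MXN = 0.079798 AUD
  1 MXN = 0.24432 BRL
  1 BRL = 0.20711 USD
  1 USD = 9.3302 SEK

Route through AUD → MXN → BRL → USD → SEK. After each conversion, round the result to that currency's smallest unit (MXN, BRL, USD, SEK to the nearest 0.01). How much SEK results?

SEK 11,951,169.43

AUD 2,020,000.00 ÷ 0.079798 = MXN 25,313,917.64
MXN 25,313,917.64 × 0.24432 = BRL 6,184,696.36
BRL 6,184,696.36 × 0.20711 = USD 1,280,912.46
USD 1,280,912.46 × 9.3302 = SEK 11,951,169.43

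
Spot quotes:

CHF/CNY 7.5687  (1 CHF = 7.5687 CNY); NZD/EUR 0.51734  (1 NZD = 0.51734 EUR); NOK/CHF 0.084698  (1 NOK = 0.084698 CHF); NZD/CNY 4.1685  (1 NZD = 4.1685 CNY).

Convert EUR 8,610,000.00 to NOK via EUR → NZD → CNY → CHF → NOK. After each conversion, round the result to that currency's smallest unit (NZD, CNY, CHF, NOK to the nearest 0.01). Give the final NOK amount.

EUR 8,610,000.00 ÷ 0.51734 = NZD 16,642,826.77
NZD 16,642,826.77 × 4.1685 = CNY 69,375,623.39
CNY 69,375,623.39 ÷ 7.5687 = CHF 9,166,121.45
CHF 9,166,121.45 ÷ 0.084698 = NOK 108,221,226.59

NOK 108,221,226.59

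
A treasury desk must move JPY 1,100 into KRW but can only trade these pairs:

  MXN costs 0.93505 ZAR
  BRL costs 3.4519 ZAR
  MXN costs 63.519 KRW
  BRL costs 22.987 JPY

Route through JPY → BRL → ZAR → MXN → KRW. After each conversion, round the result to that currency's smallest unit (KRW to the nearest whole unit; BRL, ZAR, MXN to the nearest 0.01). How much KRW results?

KRW 11,220

JPY 1,100 ÷ 22.987 = BRL 47.85
BRL 47.85 × 3.4519 = ZAR 165.17
ZAR 165.17 ÷ 0.93505 = MXN 176.64
MXN 176.64 × 63.519 = KRW 11,220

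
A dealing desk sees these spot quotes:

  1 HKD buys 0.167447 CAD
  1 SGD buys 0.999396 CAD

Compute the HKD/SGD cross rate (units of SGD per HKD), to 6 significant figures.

1 HKD × 0.167447 = 0.167447 CAD
0.167447 CAD ÷ 0.999396 = 0.167548 SGD

HKD/SGD = 0.167548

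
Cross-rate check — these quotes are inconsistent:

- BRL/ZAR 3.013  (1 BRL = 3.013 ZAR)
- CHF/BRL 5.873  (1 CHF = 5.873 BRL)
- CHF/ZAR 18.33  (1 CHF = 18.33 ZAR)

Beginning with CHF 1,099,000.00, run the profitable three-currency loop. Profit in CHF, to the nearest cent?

Profitable loop is CHF → ZAR → BRL → CHF:
CHF 1,099,000.00 × 18.33 = ZAR 20,144,670.00
ZAR 20,144,670.00 ÷ 3.013 = BRL 6,685,917.69
BRL 6,685,917.69 ÷ 5.873 = CHF 1,138,416.09
Profit = CHF 1,138,416.09 − CHF 1,099,000.00

Profit: CHF 39,416.09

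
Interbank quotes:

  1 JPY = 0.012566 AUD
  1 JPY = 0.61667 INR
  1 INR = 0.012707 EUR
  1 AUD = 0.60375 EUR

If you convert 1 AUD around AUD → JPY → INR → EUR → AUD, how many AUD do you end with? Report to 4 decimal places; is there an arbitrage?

Around AUD → JPY → INR → EUR → AUD: 1 ÷ 0.012566 × 0.61667 × 0.012707 ÷ 0.60375 = 1.032860
Product > 1; profitable direction is AUD → JPY → INR → EUR → AUD.

1.0329 (arbitrage exists)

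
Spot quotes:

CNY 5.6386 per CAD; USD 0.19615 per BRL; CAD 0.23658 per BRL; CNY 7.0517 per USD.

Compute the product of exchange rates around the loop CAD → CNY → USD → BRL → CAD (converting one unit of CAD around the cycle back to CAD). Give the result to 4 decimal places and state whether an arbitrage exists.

Around CAD → CNY → USD → BRL → CAD: 1 × 5.6386 ÷ 7.0517 ÷ 0.19615 × 0.23658 = 0.964422
Product < 1; profitable direction is CAD → BRL → USD → CNY → CAD.

0.9644 (arbitrage exists)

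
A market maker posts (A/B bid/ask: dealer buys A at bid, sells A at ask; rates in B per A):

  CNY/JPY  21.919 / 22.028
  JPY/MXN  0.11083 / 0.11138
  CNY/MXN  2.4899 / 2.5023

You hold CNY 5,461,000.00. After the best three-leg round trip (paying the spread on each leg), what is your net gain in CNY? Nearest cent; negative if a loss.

Net profit: CNY 81,067.36

Best loop CNY → MXN → JPY → CNY:
CNY 5,461,000.00 × 2.4899 (sell CNY at bid) = MXN 13,597,343.90
MXN 13,597,343.90 ÷ 0.11138 (buy JPY at ask) = JPY 122,080,660
JPY 122,080,660 ÷ 22.028 (buy CNY at ask) = CNY 5,542,067.36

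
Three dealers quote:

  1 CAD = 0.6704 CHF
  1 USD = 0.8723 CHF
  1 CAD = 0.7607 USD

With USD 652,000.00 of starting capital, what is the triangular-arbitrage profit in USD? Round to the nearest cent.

Profitable loop is USD → CAD → CHF → USD:
USD 652,000.00 ÷ 0.7607 = CAD 857,105.30
CAD 857,105.30 × 0.6704 = CHF 574,603.39
CHF 574,603.39 ÷ 0.8723 = USD 658,722.22
Profit = USD 658,722.22 − USD 652,000.00

Profit: USD 6,722.22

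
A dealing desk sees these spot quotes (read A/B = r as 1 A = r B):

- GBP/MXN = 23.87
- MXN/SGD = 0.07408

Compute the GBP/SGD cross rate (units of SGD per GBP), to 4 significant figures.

GBP/SGD = 1.768

1 GBP × 23.87 = 23.87 MXN
23.87 MXN × 0.07408 = 1.76829 SGD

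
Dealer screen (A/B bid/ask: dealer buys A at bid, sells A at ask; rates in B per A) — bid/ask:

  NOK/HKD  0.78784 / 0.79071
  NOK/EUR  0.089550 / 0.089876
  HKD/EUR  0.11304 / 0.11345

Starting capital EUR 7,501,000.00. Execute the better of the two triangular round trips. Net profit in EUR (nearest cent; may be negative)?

Net result: EUR -13,048.48 (no profitable arbitrage after spreads)

Best loop EUR → HKD → NOK → EUR:
EUR 7,501,000.00 ÷ 0.11345 (buy HKD at ask) = HKD 66,117,232.26
HKD 66,117,232.26 ÷ 0.79071 (buy NOK at ask) = NOK 83,617,549.12
NOK 83,617,549.12 × 0.089550 (sell NOK at bid) = EUR 7,487,951.52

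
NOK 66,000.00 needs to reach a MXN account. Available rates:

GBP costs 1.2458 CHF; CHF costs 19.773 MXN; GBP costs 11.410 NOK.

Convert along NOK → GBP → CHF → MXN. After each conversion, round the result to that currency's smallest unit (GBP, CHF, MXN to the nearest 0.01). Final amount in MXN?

NOK 66,000.00 ÷ 11.410 = GBP 5,784.40
GBP 5,784.40 × 1.2458 = CHF 7,206.21
CHF 7,206.21 × 19.773 = MXN 142,488.39

MXN 142,488.39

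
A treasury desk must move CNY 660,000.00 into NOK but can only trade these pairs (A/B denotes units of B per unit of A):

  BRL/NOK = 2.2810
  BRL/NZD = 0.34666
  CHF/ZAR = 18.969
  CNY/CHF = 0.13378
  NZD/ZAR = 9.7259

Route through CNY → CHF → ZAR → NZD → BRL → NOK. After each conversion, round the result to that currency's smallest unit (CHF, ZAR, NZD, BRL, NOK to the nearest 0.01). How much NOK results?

NOK 1,133,108.03

CNY 660,000.00 × 0.13378 = CHF 88,294.80
CHF 88,294.80 × 18.969 = ZAR 1,674,864.06
ZAR 1,674,864.06 ÷ 9.7259 = NZD 172,206.59
NZD 172,206.59 ÷ 0.34666 = BRL 496,759.33
BRL 496,759.33 × 2.2810 = NOK 1,133,108.03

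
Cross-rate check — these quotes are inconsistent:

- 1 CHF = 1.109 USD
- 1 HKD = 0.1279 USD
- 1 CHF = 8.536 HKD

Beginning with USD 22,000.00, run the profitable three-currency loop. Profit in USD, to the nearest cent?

Profit: USD 347.52

Profitable loop is USD → HKD → CHF → USD:
USD 22,000.00 ÷ 0.1279 = HKD 172,009.38
HKD 172,009.38 ÷ 8.536 = CHF 20,151.05
CHF 20,151.05 × 1.109 = USD 22,347.52
Profit = USD 22,347.52 − USD 22,000.00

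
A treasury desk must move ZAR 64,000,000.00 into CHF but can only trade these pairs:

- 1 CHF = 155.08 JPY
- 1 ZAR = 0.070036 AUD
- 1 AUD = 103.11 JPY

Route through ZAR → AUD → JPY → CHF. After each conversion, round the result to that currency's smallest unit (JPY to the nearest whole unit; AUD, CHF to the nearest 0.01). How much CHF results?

CHF 2,980,206.12

ZAR 64,000,000.00 × 0.070036 = AUD 4,482,304.00
AUD 4,482,304.00 × 103.11 = JPY 462,170,365
JPY 462,170,365 ÷ 155.08 = CHF 2,980,206.12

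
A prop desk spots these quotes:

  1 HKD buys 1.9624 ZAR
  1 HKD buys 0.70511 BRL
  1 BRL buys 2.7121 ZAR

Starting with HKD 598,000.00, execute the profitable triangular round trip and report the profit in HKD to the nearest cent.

Profit: HKD 15,657.64

Profitable loop is HKD → ZAR → BRL → HKD:
HKD 598,000.00 × 1.9624 = ZAR 1,173,515.20
ZAR 1,173,515.20 ÷ 2.7121 = BRL 432,696.14
BRL 432,696.14 ÷ 0.70511 = HKD 613,657.64
Profit = HKD 613,657.64 − HKD 598,000.00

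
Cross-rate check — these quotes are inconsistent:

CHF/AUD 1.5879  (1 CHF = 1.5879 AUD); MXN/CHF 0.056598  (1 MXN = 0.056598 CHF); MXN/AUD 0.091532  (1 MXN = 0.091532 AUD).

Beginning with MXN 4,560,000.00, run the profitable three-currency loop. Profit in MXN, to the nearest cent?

Profit: MXN 84,228.31

Profitable loop is MXN → AUD → CHF → MXN:
MXN 4,560,000.00 × 0.091532 = AUD 417,385.92
AUD 417,385.92 ÷ 1.5879 = CHF 262,854.03
CHF 262,854.03 ÷ 0.056598 = MXN 4,644,228.31
Profit = MXN 4,644,228.31 − MXN 4,560,000.00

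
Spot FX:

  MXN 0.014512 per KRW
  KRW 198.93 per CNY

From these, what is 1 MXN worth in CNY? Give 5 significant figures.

1 MXN ÷ 0.014512 = 68.9085 KRW
68.9085 KRW ÷ 198.93 = 0.346396 CNY

MXN/CNY = 0.34640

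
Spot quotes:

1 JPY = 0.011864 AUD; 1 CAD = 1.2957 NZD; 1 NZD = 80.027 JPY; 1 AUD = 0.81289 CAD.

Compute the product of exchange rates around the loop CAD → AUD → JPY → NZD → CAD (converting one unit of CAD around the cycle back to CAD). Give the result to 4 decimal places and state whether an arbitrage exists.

1.0000 (no arbitrage)

Around CAD → AUD → JPY → NZD → CAD: 1 ÷ 0.81289 ÷ 0.011864 ÷ 80.027 ÷ 1.2957 = 0.999991
Product ≈ 1 (deviation 0.001%, within rounding noise).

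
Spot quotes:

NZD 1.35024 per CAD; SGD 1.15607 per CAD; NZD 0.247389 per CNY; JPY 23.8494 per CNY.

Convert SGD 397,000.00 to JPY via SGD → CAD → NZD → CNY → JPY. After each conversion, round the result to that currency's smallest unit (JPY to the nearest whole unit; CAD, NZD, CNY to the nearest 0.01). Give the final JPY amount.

SGD 397,000.00 ÷ 1.15607 = CAD 343,404.81
CAD 343,404.81 × 1.35024 = NZD 463,678.91
NZD 463,678.91 ÷ 0.247389 = CNY 1,874,290.73
CNY 1,874,290.73 × 23.8494 = JPY 44,700,709

JPY 44,700,709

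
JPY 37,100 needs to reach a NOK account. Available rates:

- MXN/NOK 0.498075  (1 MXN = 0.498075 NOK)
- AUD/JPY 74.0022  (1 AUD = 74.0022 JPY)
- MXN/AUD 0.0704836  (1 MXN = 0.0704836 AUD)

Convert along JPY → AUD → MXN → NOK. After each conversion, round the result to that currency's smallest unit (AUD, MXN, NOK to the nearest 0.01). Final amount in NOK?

NOK 3,542.74

JPY 37,100 ÷ 74.0022 = AUD 501.34
AUD 501.34 ÷ 0.0704836 = MXN 7,112.86
MXN 7,112.86 × 0.498075 = NOK 3,542.74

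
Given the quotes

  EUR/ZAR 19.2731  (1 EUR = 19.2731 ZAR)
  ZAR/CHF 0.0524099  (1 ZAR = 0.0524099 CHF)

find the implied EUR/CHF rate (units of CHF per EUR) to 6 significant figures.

1 EUR × 19.2731 = 19.2731 ZAR
19.2731 ZAR × 0.0524099 = 1.0101 CHF

EUR/CHF = 1.01010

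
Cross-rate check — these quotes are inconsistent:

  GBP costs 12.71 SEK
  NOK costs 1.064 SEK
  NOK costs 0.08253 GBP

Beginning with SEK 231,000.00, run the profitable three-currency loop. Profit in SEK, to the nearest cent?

Profitable loop is SEK → GBP → NOK → SEK:
SEK 231,000.00 ÷ 12.71 = GBP 18,174.67
GBP 18,174.67 ÷ 0.08253 = NOK 220,218.90
NOK 220,218.90 × 1.064 = SEK 234,312.91
Profit = SEK 234,312.91 − SEK 231,000.00

Profit: SEK 3,312.91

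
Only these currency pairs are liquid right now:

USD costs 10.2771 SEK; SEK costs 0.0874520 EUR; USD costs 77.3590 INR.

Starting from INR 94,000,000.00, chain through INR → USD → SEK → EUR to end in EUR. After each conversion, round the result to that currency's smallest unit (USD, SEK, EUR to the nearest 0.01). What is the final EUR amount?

INR 94,000,000.00 ÷ 77.3590 = USD 1,215,113.95
USD 1,215,113.95 × 10.2771 = SEK 12,487,847.58
SEK 12,487,847.58 × 0.0874520 = EUR 1,092,087.25

EUR 1,092,087.25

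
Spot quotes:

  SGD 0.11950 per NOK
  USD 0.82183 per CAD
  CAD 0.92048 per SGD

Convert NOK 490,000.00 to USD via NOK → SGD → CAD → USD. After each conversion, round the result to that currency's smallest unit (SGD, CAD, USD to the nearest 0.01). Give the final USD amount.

NOK 490,000.00 × 0.11950 = SGD 58,555.00
SGD 58,555.00 × 0.92048 = CAD 53,898.71
CAD 53,898.71 × 0.82183 = USD 44,295.58

USD 44,295.58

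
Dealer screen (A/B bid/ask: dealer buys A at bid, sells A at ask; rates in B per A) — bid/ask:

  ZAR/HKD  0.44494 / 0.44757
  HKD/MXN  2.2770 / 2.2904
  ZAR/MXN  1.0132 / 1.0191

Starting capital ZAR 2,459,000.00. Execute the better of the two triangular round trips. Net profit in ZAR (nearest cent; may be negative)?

Best loop ZAR → HKD → MXN → ZAR:
ZAR 2,459,000.00 × 0.44494 (sell ZAR at bid) = HKD 1,094,107.46
HKD 1,094,107.46 × 2.2770 (sell HKD at bid) = MXN 2,491,282.69
MXN 2,491,282.69 ÷ 1.0191 (buy ZAR at ask) = ZAR 2,444,591.00

Net result: ZAR -14,409.00 (no profitable arbitrage after spreads)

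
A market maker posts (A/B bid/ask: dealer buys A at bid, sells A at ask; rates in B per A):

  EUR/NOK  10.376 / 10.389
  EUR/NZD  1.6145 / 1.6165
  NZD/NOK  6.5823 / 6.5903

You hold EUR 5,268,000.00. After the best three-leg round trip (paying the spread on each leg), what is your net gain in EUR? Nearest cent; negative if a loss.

Best loop EUR → NZD → NOK → EUR:
EUR 5,268,000.00 × 1.6145 (sell EUR at bid) = NZD 8,505,186.00
NZD 8,505,186.00 × 6.5823 (sell NZD at bid) = NOK 55,983,685.81
NOK 55,983,685.81 ÷ 10.389 (buy EUR at ask) = EUR 5,388,746.35

Net profit: EUR 120,746.35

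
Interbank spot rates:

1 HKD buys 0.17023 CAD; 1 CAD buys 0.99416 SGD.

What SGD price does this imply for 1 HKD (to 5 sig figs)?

1 HKD × 0.17023 = 0.17023 CAD
0.17023 CAD × 0.99416 = 0.169236 SGD

HKD/SGD = 0.16924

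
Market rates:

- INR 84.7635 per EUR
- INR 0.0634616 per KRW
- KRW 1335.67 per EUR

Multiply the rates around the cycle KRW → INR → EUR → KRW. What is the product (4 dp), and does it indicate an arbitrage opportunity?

1.0000 (no arbitrage)

Around KRW → INR → EUR → KRW: 1 × 0.0634616 ÷ 84.7635 × 1335.67 = 1.000003
Product ≈ 1 (deviation 0.000%, within rounding noise).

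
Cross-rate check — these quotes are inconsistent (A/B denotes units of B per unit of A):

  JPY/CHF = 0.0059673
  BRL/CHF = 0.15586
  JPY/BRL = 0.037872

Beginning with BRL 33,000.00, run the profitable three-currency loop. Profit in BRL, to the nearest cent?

Profitable loop is BRL → JPY → CHF → BRL:
BRL 33,000.00 ÷ 0.037872 = JPY 871,356
JPY 871,356 × 0.0059673 = CHF 5,199.64
CHF 5,199.64 ÷ 0.15586 = BRL 33,360.99
Profit = BRL 33,360.99 − BRL 33,000.00

Profit: BRL 360.99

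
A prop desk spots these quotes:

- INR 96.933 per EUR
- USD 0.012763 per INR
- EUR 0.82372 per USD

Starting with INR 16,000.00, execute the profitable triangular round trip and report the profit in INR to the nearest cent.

Profit: INR 305.12

Profitable loop is INR → USD → EUR → INR:
INR 16,000.00 × 0.012763 = USD 204.21
USD 204.21 × 0.82372 = EUR 168.21
EUR 168.21 × 96.933 = INR 16,305.12
Profit = INR 16,305.12 − INR 16,000.00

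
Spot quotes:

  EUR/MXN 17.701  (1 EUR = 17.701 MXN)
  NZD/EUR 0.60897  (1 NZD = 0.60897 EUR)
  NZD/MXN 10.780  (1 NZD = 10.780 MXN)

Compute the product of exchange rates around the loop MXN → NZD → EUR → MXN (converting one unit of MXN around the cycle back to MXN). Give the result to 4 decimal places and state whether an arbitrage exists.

0.9999 (no arbitrage)

Around MXN → NZD → EUR → MXN: 1 ÷ 10.780 × 0.60897 × 17.701 = 0.999942
Product ≈ 1 (deviation 0.006%, within rounding noise).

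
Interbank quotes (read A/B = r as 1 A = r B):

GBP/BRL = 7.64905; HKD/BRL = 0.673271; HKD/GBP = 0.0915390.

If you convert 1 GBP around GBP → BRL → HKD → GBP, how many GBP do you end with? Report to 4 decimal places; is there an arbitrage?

1.0400 (arbitrage exists)

Around GBP → BRL → HKD → GBP: 1 × 7.64905 ÷ 0.673271 × 0.0915390 = 1.039977
Product > 1; profitable direction is GBP → BRL → HKD → GBP.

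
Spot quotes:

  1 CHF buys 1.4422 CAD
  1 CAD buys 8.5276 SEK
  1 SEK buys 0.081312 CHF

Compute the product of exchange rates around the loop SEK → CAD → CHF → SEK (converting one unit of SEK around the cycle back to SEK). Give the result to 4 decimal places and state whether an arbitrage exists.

Around SEK → CAD → CHF → SEK: 1 ÷ 8.5276 ÷ 1.4422 ÷ 0.081312 = 0.999984
Product ≈ 1 (deviation 0.002%, within rounding noise).

1.0000 (no arbitrage)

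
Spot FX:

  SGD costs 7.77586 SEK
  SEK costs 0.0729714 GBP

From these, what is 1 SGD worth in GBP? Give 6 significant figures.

1 SGD × 7.77586 = 7.77586 SEK
7.77586 SEK × 0.0729714 = 0.567415 GBP

SGD/GBP = 0.567415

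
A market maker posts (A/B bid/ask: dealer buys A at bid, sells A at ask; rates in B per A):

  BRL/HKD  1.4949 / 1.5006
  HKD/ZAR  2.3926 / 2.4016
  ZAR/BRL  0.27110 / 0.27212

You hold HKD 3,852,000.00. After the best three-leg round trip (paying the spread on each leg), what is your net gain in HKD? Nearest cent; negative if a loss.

Best loop HKD → BRL → ZAR → HKD:
HKD 3,852,000.00 ÷ 1.5006 (buy BRL at ask) = BRL 2,566,973.21
BRL 2,566,973.21 ÷ 0.27212 (buy ZAR at ask) = ZAR 9,433,239.79
ZAR 9,433,239.79 ÷ 2.4016 (buy HKD at ask) = HKD 3,927,897.98

Net profit: HKD 75,897.98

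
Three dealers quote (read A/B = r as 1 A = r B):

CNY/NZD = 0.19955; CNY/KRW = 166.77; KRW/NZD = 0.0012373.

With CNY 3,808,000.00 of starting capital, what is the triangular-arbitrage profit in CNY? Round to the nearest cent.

Profit: CNY 129,659.41

Profitable loop is CNY → KRW → NZD → CNY:
CNY 3,808,000.00 × 166.77 = KRW 635,060,160
KRW 635,060,160 × 0.0012373 = NZD 785,759.94
NZD 785,759.94 ÷ 0.19955 = CNY 3,937,659.41
Profit = CNY 3,937,659.41 − CNY 3,808,000.00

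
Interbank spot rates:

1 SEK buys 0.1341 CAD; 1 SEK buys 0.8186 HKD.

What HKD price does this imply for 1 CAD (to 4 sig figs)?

1 CAD ÷ 0.1341 = 7.45712 SEK
7.45712 SEK × 0.8186 = 6.1044 HKD

CAD/HKD = 6.104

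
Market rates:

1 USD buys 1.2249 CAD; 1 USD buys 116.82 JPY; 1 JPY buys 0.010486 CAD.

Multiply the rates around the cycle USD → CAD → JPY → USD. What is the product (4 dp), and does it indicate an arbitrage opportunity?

Around USD → CAD → JPY → USD: 1 × 1.2249 ÷ 0.010486 ÷ 116.82 = 0.999939
Product ≈ 1 (deviation 0.006%, within rounding noise).

0.9999 (no arbitrage)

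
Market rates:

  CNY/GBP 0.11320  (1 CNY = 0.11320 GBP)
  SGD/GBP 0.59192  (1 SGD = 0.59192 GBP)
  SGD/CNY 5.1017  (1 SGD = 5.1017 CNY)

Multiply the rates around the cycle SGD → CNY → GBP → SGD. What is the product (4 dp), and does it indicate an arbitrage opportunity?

0.9757 (arbitrage exists)

Around SGD → CNY → GBP → SGD: 1 × 5.1017 × 0.11320 ÷ 0.59192 = 0.975660
Product < 1; profitable direction is SGD → GBP → CNY → SGD.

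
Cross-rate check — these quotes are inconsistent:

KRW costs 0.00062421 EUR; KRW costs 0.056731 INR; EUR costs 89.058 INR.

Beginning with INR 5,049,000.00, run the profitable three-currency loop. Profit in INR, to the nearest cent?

Profitable loop is INR → EUR → KRW → INR:
INR 5,049,000.00 ÷ 89.058 = EUR 56,693.39
EUR 56,693.39 ÷ 0.00062421 = KRW 90,824,227
KRW 90,824,227 × 0.056731 = INR 5,152,549.23
Profit = INR 5,152,549.23 − INR 5,049,000.00

Profit: INR 103,549.23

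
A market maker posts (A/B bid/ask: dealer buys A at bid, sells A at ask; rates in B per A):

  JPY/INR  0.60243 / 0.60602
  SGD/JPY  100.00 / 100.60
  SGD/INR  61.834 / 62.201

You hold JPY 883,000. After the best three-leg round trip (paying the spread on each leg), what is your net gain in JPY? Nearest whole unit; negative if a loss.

Best loop JPY → SGD → INR → JPY:
JPY 883,000 ÷ 100.60 (buy SGD at ask) = SGD 8,777.34
SGD 8,777.34 × 61.834 (sell SGD at bid) = INR 542,737.79
INR 542,737.79 ÷ 0.60602 (buy JPY at ask) = JPY 895,577

Net profit: JPY 12,577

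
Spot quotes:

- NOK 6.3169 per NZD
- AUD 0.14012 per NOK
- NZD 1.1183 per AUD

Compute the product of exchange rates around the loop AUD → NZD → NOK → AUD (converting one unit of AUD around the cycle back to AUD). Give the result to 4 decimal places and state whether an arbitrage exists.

0.9898 (arbitrage exists)

Around AUD → NZD → NOK → AUD: 1 × 1.1183 × 6.3169 × 0.14012 = 0.989834
Product < 1; profitable direction is AUD → NOK → NZD → AUD.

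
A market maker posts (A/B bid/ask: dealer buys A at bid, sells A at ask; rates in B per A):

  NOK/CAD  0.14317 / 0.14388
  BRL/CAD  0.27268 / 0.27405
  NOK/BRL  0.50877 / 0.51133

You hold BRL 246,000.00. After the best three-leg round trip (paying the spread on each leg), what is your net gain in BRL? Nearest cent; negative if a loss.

Net profit: BRL 5,336.78

Best loop BRL → NOK → CAD → BRL:
BRL 246,000.00 ÷ 0.51133 (buy NOK at ask) = NOK 481,098.31
NOK 481,098.31 × 0.14317 (sell NOK at bid) = CAD 68,878.85
CAD 68,878.85 ÷ 0.27405 (buy BRL at ask) = BRL 251,336.78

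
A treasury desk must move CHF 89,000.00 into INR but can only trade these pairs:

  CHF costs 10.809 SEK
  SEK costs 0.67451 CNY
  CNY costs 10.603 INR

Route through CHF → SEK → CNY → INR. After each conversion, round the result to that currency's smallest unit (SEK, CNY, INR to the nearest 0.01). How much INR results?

CHF 89,000.00 × 10.809 = SEK 962,001.00
SEK 962,001.00 × 0.67451 = CNY 648,879.29
CNY 648,879.29 × 10.603 = INR 6,880,067.11

INR 6,880,067.11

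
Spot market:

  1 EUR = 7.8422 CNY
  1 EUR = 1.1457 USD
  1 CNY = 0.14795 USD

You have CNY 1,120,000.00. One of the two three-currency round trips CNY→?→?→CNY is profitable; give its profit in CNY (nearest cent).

Profit: CNY 14,227.03

Profitable loop is CNY → USD → EUR → CNY:
CNY 1,120,000.00 × 0.14795 = USD 165,704.00
USD 165,704.00 ÷ 1.1457 = EUR 144,631.23
EUR 144,631.23 × 7.8422 = CNY 1,134,227.03
Profit = CNY 1,134,227.03 − CNY 1,120,000.00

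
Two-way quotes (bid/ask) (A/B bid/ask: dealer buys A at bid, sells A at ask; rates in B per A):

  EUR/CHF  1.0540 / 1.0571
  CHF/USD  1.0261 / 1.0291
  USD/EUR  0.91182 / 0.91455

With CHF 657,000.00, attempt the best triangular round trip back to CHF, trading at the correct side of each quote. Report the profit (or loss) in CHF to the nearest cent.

Best loop CHF → EUR → USD → CHF:
CHF 657,000.00 ÷ 1.0571 (buy EUR at ask) = EUR 621,511.68
EUR 621,511.68 ÷ 0.91455 (buy USD at ask) = USD 679,581.96
USD 679,581.96 ÷ 1.0291 (buy CHF at ask) = CHF 660,365.33

Net profit: CHF 3,365.33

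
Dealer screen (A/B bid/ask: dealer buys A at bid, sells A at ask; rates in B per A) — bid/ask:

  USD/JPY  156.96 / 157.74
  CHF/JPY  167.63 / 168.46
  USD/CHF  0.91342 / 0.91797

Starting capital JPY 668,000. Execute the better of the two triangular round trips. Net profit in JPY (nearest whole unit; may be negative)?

Net profit: JPY 10,016

Best loop JPY → CHF → USD → JPY:
JPY 668,000 ÷ 168.46 (buy CHF at ask) = CHF 3,965.33
CHF 3,965.33 ÷ 0.91797 (buy USD at ask) = USD 4,319.68
USD 4,319.68 × 156.96 (sell USD at bid) = JPY 678,016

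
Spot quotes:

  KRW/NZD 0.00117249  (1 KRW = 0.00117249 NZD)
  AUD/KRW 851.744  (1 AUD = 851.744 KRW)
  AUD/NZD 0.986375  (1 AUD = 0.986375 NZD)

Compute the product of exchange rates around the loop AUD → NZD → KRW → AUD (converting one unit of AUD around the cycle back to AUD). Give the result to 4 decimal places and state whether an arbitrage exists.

Around AUD → NZD → KRW → AUD: 1 × 0.986375 ÷ 0.00117249 ÷ 851.744 = 0.987697
Product < 1; profitable direction is AUD → KRW → NZD → AUD.

0.9877 (arbitrage exists)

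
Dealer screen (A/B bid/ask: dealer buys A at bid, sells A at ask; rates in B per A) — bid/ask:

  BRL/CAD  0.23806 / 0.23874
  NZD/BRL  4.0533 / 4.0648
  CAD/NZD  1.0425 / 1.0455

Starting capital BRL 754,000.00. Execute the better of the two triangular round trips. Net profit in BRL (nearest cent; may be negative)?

Best loop BRL → CAD → NZD → BRL:
BRL 754,000.00 × 0.23806 (sell BRL at bid) = CAD 179,497.24
CAD 179,497.24 × 1.0425 (sell CAD at bid) = NZD 187,125.87
NZD 187,125.87 × 4.0533 (sell NZD at bid) = BRL 758,477.30

Net profit: BRL 4,477.30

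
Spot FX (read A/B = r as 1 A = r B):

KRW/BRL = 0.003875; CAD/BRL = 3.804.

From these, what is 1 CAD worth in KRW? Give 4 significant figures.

CAD/KRW = 981.7

1 CAD × 3.804 = 3.804 BRL
3.804 BRL ÷ 0.003875 = 981.677 KRW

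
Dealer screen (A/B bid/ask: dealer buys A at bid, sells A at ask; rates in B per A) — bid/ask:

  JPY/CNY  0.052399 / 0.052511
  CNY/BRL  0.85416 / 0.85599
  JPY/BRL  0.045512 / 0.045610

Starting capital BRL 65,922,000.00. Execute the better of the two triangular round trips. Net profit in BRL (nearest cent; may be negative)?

Net profit: BRL 825,855.28

Best loop BRL → CNY → JPY → BRL:
BRL 65,922,000.00 ÷ 0.85599 (buy CNY at ask) = CNY 77,012,581.92
CNY 77,012,581.92 ÷ 0.052511 (buy JPY at ask) = JPY 1,466,599,035
JPY 1,466,599,035 × 0.045512 (sell JPY at bid) = BRL 66,747,855.28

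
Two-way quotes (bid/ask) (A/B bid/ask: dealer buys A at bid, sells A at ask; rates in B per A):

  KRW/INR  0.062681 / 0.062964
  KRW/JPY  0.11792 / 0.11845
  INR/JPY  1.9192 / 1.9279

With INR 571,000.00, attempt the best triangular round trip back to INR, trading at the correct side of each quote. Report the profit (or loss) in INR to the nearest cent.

Best loop INR → JPY → KRW → INR:
INR 571,000.00 × 1.9192 (sell INR at bid) = JPY 1,095,863
JPY 1,095,863 ÷ 0.11845 (buy KRW at ask) = KRW 9,251,694
KRW 9,251,694 × 0.062681 (sell KRW at bid) = INR 579,905.46

Net profit: INR 8,905.46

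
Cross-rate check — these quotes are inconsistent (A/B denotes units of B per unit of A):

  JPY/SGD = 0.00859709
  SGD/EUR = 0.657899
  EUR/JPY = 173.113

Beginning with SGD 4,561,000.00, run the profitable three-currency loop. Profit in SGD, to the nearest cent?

Profit: SGD 97,216.72

Profitable loop is SGD → JPY → EUR → SGD:
SGD 4,561,000.00 ÷ 0.00859709 = JPY 530,528,353
JPY 530,528,353 ÷ 173.113 = EUR 3,064,636.12
EUR 3,064,636.12 ÷ 0.657899 = SGD 4,658,216.72
Profit = SGD 4,658,216.72 − SGD 4,561,000.00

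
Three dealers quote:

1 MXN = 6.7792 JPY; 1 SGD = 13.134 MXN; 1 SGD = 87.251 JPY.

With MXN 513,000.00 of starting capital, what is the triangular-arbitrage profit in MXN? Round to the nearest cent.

Profit: MXN 10,506.90

Profitable loop is MXN → JPY → SGD → MXN:
MXN 513,000.00 × 6.7792 = JPY 3,477,730
JPY 3,477,730 ÷ 87.251 = SGD 39,858.91
SGD 39,858.91 × 13.134 = MXN 523,506.90
Profit = MXN 523,506.90 − MXN 513,000.00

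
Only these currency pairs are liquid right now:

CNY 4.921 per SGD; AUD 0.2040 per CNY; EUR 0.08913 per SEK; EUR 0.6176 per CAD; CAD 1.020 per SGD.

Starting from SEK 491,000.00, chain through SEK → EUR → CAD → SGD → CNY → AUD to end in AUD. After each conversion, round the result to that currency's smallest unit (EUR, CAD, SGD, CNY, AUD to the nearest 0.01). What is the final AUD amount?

AUD 69,739.92

SEK 491,000.00 × 0.08913 = EUR 43,762.83
EUR 43,762.83 ÷ 0.6176 = CAD 70,859.50
CAD 70,859.50 ÷ 1.020 = SGD 69,470.10
SGD 69,470.10 × 4.921 = CNY 341,862.36
CNY 341,862.36 × 0.2040 = AUD 69,739.92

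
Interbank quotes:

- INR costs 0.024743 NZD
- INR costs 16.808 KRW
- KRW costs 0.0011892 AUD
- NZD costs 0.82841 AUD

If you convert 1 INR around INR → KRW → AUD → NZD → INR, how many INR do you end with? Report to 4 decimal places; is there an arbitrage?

0.9752 (arbitrage exists)

Around INR → KRW → AUD → NZD → INR: 1 × 16.808 × 0.0011892 ÷ 0.82841 ÷ 0.024743 = 0.975154
Product < 1; profitable direction is INR → NZD → AUD → KRW → INR.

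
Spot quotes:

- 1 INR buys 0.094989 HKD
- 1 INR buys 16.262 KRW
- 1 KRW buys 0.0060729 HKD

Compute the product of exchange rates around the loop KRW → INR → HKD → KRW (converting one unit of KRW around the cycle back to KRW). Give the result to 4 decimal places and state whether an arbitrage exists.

0.9618 (arbitrage exists)

Around KRW → INR → HKD → KRW: 1 ÷ 16.262 × 0.094989 ÷ 0.0060729 = 0.961841
Product < 1; profitable direction is KRW → HKD → INR → KRW.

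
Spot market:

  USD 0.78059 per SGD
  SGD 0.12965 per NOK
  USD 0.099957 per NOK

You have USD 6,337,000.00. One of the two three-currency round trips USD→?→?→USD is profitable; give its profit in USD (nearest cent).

Profit: USD 79,024.27

Profitable loop is USD → NOK → SGD → USD:
USD 6,337,000.00 ÷ 0.099957 = NOK 63,397,260.82
NOK 63,397,260.82 × 0.12965 = SGD 8,219,454.87
SGD 8,219,454.87 × 0.78059 = USD 6,416,024.27
Profit = USD 6,416,024.27 − USD 6,337,000.00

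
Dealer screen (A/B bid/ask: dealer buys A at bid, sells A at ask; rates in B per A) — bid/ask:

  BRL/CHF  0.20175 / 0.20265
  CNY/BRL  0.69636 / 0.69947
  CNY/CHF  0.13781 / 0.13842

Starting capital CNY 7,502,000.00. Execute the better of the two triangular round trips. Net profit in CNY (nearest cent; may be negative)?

Net profit: CNY 112,222.70

Best loop CNY → BRL → CHF → CNY:
CNY 7,502,000.00 × 0.69636 (sell CNY at bid) = BRL 5,224,092.72
BRL 5,224,092.72 × 0.20175 (sell BRL at bid) = CHF 1,053,960.71
CHF 1,053,960.71 ÷ 0.13842 (buy CNY at ask) = CNY 7,614,222.70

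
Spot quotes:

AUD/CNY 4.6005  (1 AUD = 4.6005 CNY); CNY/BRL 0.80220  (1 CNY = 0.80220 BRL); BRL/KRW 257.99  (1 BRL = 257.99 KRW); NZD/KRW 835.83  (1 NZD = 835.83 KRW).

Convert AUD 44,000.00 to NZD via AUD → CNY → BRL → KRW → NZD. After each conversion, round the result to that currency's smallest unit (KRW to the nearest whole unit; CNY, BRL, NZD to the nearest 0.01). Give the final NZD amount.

NZD 50,121.64

AUD 44,000.00 × 4.6005 = CNY 202,422.00
CNY 202,422.00 × 0.80220 = BRL 162,382.93
BRL 162,382.93 × 257.99 = KRW 41,893,172
KRW 41,893,172 ÷ 835.83 = NZD 50,121.64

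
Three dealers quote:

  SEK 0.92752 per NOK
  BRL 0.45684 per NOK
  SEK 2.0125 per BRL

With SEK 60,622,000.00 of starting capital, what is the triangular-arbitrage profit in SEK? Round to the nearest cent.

Profit: SEK 536,036.16

Profitable loop is SEK → BRL → NOK → SEK:
SEK 60,622,000.00 ÷ 2.0125 = BRL 30,122,732.92
BRL 30,122,732.92 ÷ 0.45684 = NOK 65,937,161.63
NOK 65,937,161.63 × 0.92752 = SEK 61,158,036.16
Profit = SEK 61,158,036.16 − SEK 60,622,000.00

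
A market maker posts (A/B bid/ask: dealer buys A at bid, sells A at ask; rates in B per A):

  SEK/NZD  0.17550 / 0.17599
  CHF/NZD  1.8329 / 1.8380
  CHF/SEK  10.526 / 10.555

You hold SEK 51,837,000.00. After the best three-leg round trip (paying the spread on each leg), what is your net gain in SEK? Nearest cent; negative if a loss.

Best loop SEK → NZD → CHF → SEK:
SEK 51,837,000.00 × 0.17550 (sell SEK at bid) = NZD 9,097,393.50
NZD 9,097,393.50 ÷ 1.8380 (buy CHF at ask) = CHF 4,949,615.61
CHF 4,949,615.61 × 10.526 (sell CHF at bid) = SEK 52,099,653.96

Net profit: SEK 262,653.96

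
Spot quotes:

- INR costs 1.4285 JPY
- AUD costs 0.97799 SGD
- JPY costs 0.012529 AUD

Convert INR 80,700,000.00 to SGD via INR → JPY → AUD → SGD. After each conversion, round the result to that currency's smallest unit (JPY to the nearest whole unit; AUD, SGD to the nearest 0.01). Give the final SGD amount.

INR 80,700,000.00 × 1.4285 = JPY 115,279,950
JPY 115,279,950 × 0.012529 = AUD 1,444,342.49
AUD 1,444,342.49 × 0.97799 = SGD 1,412,552.51

SGD 1,412,552.51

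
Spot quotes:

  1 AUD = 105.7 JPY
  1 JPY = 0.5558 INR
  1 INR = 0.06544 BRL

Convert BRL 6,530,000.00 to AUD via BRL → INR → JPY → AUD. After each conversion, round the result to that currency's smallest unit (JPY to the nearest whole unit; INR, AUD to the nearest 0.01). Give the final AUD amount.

AUD 1,698,542.28

BRL 6,530,000.00 ÷ 0.06544 = INR 99,786,063.57
INR 99,786,063.57 ÷ 0.5558 = JPY 179,535,919
JPY 179,535,919 ÷ 105.7 = AUD 1,698,542.28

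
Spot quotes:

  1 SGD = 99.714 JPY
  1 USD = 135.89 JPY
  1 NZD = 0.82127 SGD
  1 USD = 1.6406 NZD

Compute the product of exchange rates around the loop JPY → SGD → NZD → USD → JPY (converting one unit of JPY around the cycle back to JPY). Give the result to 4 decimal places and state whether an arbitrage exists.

1.0114 (arbitrage exists)

Around JPY → SGD → NZD → USD → JPY: 1 ÷ 99.714 ÷ 0.82127 ÷ 1.6406 × 135.89 = 1.011446
Product > 1; profitable direction is JPY → SGD → NZD → USD → JPY.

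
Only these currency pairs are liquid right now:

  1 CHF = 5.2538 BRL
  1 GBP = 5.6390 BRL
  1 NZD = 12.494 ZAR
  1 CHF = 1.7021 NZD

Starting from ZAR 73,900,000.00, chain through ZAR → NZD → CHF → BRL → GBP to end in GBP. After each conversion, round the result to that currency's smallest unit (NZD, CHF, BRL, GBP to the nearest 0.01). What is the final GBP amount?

ZAR 73,900,000.00 ÷ 12.494 = NZD 5,914,839.12
NZD 5,914,839.12 ÷ 1.7021 = CHF 3,475,024.45
CHF 3,475,024.45 × 5.2538 = BRL 18,257,083.46
BRL 18,257,083.46 ÷ 5.6390 = GBP 3,237,645.59

GBP 3,237,645.59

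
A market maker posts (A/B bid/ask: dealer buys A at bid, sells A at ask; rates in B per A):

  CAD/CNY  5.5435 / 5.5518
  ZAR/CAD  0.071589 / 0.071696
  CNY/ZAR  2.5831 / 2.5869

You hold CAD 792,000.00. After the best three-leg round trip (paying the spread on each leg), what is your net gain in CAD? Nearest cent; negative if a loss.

Best loop CAD → CNY → ZAR → CAD:
CAD 792,000.00 × 5.5435 (sell CAD at bid) = CNY 4,390,452.00
CNY 4,390,452.00 × 2.5831 (sell CNY at bid) = ZAR 11,340,976.56
ZAR 11,340,976.56 × 0.071589 (sell ZAR at bid) = CAD 811,889.17

Net profit: CAD 19,889.17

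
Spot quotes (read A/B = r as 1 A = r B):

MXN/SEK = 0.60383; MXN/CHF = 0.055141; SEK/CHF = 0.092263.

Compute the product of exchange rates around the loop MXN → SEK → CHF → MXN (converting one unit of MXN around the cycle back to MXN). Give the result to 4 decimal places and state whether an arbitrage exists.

1.0103 (arbitrage exists)

Around MXN → SEK → CHF → MXN: 1 × 0.60383 × 0.092263 ÷ 0.055141 = 1.010340
Product > 1; profitable direction is MXN → SEK → CHF → MXN.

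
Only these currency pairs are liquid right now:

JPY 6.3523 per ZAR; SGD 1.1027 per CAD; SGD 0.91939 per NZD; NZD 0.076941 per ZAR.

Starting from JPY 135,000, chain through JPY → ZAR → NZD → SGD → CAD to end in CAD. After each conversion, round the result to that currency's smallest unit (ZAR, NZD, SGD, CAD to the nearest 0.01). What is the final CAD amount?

CAD 1,363.34

JPY 135,000 ÷ 6.3523 = ZAR 21,252.14
ZAR 21,252.14 × 0.076941 = NZD 1,635.16
NZD 1,635.16 × 0.91939 = SGD 1,503.35
SGD 1,503.35 ÷ 1.1027 = CAD 1,363.34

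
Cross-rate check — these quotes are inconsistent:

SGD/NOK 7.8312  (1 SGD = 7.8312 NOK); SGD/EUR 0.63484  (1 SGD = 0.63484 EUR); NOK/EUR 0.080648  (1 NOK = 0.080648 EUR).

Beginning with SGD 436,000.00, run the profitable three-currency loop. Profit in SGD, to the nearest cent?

Profitable loop is SGD → EUR → NOK → SGD:
SGD 436,000.00 × 0.63484 = EUR 276,790.24
EUR 276,790.24 ÷ 0.080648 = NOK 3,432,078.17
NOK 3,432,078.17 ÷ 7.8312 = SGD 438,256.99
Profit = SGD 438,256.99 − SGD 436,000.00

Profit: SGD 2,256.99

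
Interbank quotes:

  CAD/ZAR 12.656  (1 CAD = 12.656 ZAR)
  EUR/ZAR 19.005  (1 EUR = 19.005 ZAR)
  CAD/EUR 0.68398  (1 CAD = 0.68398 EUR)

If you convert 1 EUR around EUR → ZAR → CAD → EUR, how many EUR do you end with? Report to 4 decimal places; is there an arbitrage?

1.0271 (arbitrage exists)

Around EUR → ZAR → CAD → EUR: 1 × 19.005 ÷ 12.656 × 0.68398 = 1.027105
Product > 1; profitable direction is EUR → ZAR → CAD → EUR.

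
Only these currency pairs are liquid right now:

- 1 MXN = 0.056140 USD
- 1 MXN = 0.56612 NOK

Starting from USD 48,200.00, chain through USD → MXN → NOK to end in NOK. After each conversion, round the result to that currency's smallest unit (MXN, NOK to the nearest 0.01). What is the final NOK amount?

NOK 486,052.44

USD 48,200.00 ÷ 0.056140 = MXN 858,567.87
MXN 858,567.87 × 0.56612 = NOK 486,052.44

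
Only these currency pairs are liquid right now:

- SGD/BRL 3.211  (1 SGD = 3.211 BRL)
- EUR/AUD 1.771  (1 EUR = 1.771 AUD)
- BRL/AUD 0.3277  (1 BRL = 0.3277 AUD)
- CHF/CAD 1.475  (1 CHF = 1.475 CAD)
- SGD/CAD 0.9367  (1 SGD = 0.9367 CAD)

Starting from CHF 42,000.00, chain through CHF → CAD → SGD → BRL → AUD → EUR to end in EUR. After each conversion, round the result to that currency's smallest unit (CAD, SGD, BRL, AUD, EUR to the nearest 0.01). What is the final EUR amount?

CHF 42,000.00 × 1.475 = CAD 61,950.00
CAD 61,950.00 ÷ 0.9367 = SGD 66,136.44
SGD 66,136.44 × 3.211 = BRL 212,364.11
BRL 212,364.11 × 0.3277 = AUD 69,591.72
AUD 69,591.72 ÷ 1.771 = EUR 39,295.16

EUR 39,295.16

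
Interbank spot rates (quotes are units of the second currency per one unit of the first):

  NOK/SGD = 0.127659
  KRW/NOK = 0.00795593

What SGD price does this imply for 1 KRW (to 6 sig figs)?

1 KRW × 0.00795593 = 0.00795593 NOK
0.00795593 NOK × 0.127659 = 0.00101565 SGD

KRW/SGD = 0.00101565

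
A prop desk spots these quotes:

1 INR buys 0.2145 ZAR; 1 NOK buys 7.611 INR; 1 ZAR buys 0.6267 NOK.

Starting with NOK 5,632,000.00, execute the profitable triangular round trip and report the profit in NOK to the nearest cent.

Profit: NOK 130,240.22

Profitable loop is NOK → INR → ZAR → NOK:
NOK 5,632,000.00 × 7.611 = INR 42,865,152.00
INR 42,865,152.00 × 0.2145 = ZAR 9,194,575.10
ZAR 9,194,575.10 × 0.6267 = NOK 5,762,240.22
Profit = NOK 5,762,240.22 − NOK 5,632,000.00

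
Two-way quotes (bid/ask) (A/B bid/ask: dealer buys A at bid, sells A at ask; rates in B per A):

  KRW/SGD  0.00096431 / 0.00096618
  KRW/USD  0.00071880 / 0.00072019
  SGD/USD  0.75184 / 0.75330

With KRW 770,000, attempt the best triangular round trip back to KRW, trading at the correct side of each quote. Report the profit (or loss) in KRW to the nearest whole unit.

Net profit: KRW 5,150

Best loop KRW → SGD → USD → KRW:
KRW 770,000 × 0.00096431 (sell KRW at bid) = SGD 742.52
SGD 742.52 × 0.75184 (sell SGD at bid) = USD 558.26
USD 558.26 ÷ 0.00072019 (buy KRW at ask) = KRW 775,150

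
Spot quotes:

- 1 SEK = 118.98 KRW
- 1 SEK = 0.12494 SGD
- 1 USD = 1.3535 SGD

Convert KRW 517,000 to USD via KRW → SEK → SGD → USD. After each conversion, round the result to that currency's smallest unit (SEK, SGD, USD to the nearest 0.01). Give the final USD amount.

USD 401.11

KRW 517,000 ÷ 118.98 = SEK 4,345.27
SEK 4,345.27 × 0.12494 = SGD 542.90
SGD 542.90 ÷ 1.3535 = USD 401.11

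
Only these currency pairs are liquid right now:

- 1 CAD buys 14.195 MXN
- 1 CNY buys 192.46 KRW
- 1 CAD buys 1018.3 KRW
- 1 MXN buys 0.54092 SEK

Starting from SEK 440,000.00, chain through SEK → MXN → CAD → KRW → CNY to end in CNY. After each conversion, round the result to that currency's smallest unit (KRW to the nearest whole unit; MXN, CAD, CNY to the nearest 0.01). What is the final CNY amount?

CNY 303,193.25

SEK 440,000.00 ÷ 0.54092 = MXN 813,428.97
MXN 813,428.97 ÷ 14.195 = CAD 57,303.91
CAD 57,303.91 × 1018.3 = KRW 58,352,572
KRW 58,352,572 ÷ 192.46 = CNY 303,193.25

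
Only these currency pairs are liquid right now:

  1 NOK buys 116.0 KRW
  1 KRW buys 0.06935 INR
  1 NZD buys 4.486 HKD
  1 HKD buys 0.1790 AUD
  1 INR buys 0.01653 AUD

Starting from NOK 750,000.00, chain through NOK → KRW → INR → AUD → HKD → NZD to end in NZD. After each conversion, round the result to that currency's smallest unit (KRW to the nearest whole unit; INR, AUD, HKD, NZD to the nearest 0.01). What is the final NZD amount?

NZD 124,201.34

NOK 750,000.00 × 116.0 = KRW 87,000,000
KRW 87,000,000 × 0.06935 = INR 6,033,450.00
INR 6,033,450.00 × 0.01653 = AUD 99,732.93
AUD 99,732.93 ÷ 0.1790 = HKD 557,167.21
HKD 557,167.21 ÷ 4.486 = NZD 124,201.34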